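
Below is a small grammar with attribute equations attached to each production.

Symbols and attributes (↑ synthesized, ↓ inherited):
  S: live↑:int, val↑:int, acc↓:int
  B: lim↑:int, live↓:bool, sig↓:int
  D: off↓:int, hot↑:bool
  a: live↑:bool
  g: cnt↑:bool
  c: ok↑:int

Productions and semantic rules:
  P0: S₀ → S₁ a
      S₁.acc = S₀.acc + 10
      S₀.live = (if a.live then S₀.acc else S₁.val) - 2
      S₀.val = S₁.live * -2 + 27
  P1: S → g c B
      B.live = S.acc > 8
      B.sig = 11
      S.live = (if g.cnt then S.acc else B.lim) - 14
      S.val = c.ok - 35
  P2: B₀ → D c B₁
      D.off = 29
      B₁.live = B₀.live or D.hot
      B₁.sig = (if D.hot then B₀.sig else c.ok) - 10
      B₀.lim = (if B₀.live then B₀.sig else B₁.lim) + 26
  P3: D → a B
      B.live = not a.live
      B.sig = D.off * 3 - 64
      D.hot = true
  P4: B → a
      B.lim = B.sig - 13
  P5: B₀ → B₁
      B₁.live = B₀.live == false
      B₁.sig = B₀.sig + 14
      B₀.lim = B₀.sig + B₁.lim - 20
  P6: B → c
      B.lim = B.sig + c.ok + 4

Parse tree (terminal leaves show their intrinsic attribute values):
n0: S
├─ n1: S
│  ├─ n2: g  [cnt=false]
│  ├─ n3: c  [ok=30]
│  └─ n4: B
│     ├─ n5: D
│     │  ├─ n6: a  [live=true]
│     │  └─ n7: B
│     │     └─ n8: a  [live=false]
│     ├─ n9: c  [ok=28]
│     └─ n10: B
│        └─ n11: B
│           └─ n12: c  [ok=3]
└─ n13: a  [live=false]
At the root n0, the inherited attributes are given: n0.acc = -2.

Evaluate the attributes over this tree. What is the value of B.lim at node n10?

1. n0.acc = -2  [given at root]
2. n1.acc = 8  [S₀.acc + 10]
3. n2.cnt = false  [terminal]
4. n3.ok = 30  [terminal]
5. n4.live = false  [S.acc > 8]
6. n4.sig = 11  [11]
7. n5.off = 29  [29]
8. n6.live = true  [terminal]
9. n7.live = false  [not a.live]
10. n7.sig = 23  [D.off * 3 - 64]
11. n8.live = false  [terminal]
12. n7.lim = 10  [B.sig - 13]
13. n5.hot = true  [true]
14. n9.ok = 28  [terminal]
15. n10.live = true  [B₀.live or D.hot]
16. n10.sig = 1  [(if D.hot then B₀.sig else c.ok) - 10]
17. n11.live = false  [B₀.live == false]
18. n11.sig = 15  [B₀.sig + 14]
19. n12.ok = 3  [terminal]
20. n11.lim = 22  [B.sig + c.ok + 4]
21. n10.lim = 3  [B₀.sig + B₁.lim - 20]
22. n4.lim = 29  [(if B₀.live then B₀.sig else B₁.lim) + 26]
23. n1.live = 15  [(if g.cnt then S.acc else B.lim) - 14]
24. n1.val = -5  [c.ok - 35]
25. n13.live = false  [terminal]
26. n0.live = -7  [(if a.live then S₀.acc else S₁.val) - 2]
27. n0.val = -3  [S₁.live * -2 + 27]

3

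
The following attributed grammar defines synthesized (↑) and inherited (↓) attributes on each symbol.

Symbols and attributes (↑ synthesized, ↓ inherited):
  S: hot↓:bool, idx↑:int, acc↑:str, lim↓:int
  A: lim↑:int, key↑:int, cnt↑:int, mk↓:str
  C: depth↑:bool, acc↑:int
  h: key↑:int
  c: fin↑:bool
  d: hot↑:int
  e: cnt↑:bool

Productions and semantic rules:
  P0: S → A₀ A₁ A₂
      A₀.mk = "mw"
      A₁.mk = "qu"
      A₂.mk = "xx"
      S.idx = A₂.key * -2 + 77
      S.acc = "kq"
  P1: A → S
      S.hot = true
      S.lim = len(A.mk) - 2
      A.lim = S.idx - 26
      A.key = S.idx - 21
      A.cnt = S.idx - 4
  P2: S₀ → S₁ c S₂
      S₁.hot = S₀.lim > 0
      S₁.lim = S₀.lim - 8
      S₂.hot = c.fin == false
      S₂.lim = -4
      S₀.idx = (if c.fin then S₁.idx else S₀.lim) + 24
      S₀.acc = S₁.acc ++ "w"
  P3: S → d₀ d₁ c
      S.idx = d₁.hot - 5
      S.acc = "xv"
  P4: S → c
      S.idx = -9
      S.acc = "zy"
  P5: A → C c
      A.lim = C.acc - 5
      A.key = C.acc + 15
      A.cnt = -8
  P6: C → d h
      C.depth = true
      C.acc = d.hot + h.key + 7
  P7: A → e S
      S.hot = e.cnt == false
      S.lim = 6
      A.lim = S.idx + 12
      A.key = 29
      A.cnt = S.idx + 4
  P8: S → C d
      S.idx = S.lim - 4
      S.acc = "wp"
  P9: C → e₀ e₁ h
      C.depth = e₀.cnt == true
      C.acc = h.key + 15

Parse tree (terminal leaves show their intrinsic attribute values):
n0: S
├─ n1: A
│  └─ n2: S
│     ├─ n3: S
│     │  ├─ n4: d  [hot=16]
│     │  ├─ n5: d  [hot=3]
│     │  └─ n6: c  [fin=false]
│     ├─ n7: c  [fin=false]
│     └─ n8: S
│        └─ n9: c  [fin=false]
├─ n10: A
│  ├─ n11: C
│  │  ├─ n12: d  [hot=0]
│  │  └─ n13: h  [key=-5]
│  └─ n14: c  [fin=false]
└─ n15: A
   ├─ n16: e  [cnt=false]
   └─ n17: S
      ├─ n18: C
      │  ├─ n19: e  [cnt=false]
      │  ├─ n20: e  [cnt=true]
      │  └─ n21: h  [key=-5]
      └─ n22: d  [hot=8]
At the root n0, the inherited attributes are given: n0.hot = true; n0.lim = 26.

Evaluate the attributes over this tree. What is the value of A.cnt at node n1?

1. n0.hot = true  [given at root]
2. n0.lim = 26  [given at root]
3. n1.mk = "mw"  ["mw"]
4. n2.hot = true  [true]
5. n2.lim = 0  [len(A.mk) - 2]
6. n3.hot = false  [S₀.lim > 0]
7. n3.lim = -8  [S₀.lim - 8]
8. n4.hot = 16  [terminal]
9. n5.hot = 3  [terminal]
10. n6.fin = false  [terminal]
11. n3.idx = -2  [d₁.hot - 5]
12. n3.acc = "xv"  ["xv"]
13. n7.fin = false  [terminal]
14. n8.hot = true  [c.fin == false]
15. n8.lim = -4  [-4]
16. n9.fin = false  [terminal]
17. n8.idx = -9  [-9]
18. n8.acc = "zy"  ["zy"]
19. n2.idx = 24  [(if c.fin then S₁.idx else S₀.lim) + 24]
20. n2.acc = "xvw"  [S₁.acc ++ "w"]
21. n1.lim = -2  [S.idx - 26]
22. n1.key = 3  [S.idx - 21]
23. n1.cnt = 20  [S.idx - 4]
24. n10.mk = "qu"  ["qu"]
25. n12.hot = 0  [terminal]
26. n13.key = -5  [terminal]
27. n11.depth = true  [true]
28. n11.acc = 2  [d.hot + h.key + 7]
29. n14.fin = false  [terminal]
30. n10.lim = -3  [C.acc - 5]
31. n10.key = 17  [C.acc + 15]
32. n10.cnt = -8  [-8]
33. n15.mk = "xx"  ["xx"]
34. n16.cnt = false  [terminal]
35. n17.hot = true  [e.cnt == false]
36. n17.lim = 6  [6]
37. n19.cnt = false  [terminal]
38. n20.cnt = true  [terminal]
39. n21.key = -5  [terminal]
40. n18.depth = false  [e₀.cnt == true]
41. n18.acc = 10  [h.key + 15]
42. n22.hot = 8  [terminal]
43. n17.idx = 2  [S.lim - 4]
44. n17.acc = "wp"  ["wp"]
45. n15.lim = 14  [S.idx + 12]
46. n15.key = 29  [29]
47. n15.cnt = 6  [S.idx + 4]
48. n0.idx = 19  [A₂.key * -2 + 77]
49. n0.acc = "kq"  ["kq"]

20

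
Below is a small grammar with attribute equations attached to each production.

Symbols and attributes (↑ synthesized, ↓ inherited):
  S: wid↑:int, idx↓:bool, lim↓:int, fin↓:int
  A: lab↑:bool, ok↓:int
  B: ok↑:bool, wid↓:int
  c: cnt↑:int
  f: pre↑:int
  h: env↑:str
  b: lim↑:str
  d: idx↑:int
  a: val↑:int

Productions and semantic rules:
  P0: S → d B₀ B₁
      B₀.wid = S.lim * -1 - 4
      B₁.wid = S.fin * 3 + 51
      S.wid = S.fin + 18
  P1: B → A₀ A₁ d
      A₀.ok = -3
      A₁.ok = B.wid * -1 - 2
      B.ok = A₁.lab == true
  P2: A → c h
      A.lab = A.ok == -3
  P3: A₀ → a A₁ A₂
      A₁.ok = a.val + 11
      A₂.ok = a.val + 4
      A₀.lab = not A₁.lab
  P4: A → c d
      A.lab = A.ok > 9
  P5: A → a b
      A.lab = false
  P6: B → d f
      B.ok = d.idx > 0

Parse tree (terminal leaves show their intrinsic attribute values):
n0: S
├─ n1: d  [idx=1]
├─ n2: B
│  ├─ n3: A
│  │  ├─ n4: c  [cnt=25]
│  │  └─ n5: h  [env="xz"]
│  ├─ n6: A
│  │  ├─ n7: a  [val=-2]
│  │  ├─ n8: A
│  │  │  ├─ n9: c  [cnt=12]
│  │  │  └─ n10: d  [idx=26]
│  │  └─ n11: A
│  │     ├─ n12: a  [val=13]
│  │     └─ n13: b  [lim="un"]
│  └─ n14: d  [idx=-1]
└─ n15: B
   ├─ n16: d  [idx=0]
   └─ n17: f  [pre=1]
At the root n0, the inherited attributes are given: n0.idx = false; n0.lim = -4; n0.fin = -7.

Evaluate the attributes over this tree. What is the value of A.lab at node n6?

true

1. n0.idx = false  [given at root]
2. n0.lim = -4  [given at root]
3. n0.fin = -7  [given at root]
4. n1.idx = 1  [terminal]
5. n2.wid = 0  [S.lim * -1 - 4]
6. n3.ok = -3  [-3]
7. n4.cnt = 25  [terminal]
8. n5.env = "xz"  [terminal]
9. n3.lab = true  [A.ok == -3]
10. n6.ok = -2  [B.wid * -1 - 2]
11. n7.val = -2  [terminal]
12. n8.ok = 9  [a.val + 11]
13. n9.cnt = 12  [terminal]
14. n10.idx = 26  [terminal]
15. n8.lab = false  [A.ok > 9]
16. n11.ok = 2  [a.val + 4]
17. n12.val = 13  [terminal]
18. n13.lim = "un"  [terminal]
19. n11.lab = false  [false]
20. n6.lab = true  [not A₁.lab]
21. n14.idx = -1  [terminal]
22. n2.ok = true  [A₁.lab == true]
23. n15.wid = 30  [S.fin * 3 + 51]
24. n16.idx = 0  [terminal]
25. n17.pre = 1  [terminal]
26. n15.ok = false  [d.idx > 0]
27. n0.wid = 11  [S.fin + 18]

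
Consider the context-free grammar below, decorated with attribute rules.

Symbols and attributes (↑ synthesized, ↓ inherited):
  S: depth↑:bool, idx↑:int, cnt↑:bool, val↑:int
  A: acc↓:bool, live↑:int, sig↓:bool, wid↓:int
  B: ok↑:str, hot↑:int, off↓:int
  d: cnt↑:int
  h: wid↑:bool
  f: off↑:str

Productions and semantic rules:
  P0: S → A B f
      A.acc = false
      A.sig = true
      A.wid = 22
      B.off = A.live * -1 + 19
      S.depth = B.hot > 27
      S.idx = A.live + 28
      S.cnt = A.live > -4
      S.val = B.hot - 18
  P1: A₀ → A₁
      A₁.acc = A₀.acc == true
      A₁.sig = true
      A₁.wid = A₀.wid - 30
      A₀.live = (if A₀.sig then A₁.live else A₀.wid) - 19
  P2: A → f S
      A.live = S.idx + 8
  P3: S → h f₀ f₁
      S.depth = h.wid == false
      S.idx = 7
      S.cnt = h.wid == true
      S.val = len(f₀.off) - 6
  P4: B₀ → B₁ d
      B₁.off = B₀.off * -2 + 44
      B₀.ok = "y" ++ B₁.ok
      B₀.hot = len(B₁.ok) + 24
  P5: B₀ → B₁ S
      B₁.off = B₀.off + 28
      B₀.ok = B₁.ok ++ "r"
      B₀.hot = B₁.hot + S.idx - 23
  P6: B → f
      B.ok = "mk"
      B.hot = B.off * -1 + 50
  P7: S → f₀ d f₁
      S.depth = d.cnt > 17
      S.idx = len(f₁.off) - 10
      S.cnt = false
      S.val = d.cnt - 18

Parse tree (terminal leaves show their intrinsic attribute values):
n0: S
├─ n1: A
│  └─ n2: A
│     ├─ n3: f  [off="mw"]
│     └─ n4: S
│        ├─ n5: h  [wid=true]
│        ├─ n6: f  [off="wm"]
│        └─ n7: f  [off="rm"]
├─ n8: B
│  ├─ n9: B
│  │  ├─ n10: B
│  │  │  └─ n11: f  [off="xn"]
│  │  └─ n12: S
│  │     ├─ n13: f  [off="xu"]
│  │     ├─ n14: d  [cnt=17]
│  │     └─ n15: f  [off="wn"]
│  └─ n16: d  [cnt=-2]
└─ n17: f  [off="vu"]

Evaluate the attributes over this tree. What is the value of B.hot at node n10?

1. n1.acc = false  [false]
2. n1.sig = true  [true]
3. n1.wid = 22  [22]
4. n2.acc = false  [A₀.acc == true]
5. n2.sig = true  [true]
6. n2.wid = -8  [A₀.wid - 30]
7. n3.off = "mw"  [terminal]
8. n5.wid = true  [terminal]
9. n6.off = "wm"  [terminal]
10. n7.off = "rm"  [terminal]
11. n4.depth = false  [h.wid == false]
12. n4.idx = 7  [7]
13. n4.cnt = true  [h.wid == true]
14. n4.val = -4  [len(f₀.off) - 6]
15. n2.live = 15  [S.idx + 8]
16. n1.live = -4  [(if A₀.sig then A₁.live else A₀.wid) - 19]
17. n8.off = 23  [A.live * -1 + 19]
18. n9.off = -2  [B₀.off * -2 + 44]
19. n10.off = 26  [B₀.off + 28]
20. n11.off = "xn"  [terminal]
21. n10.ok = "mk"  ["mk"]
22. n10.hot = 24  [B.off * -1 + 50]
23. n13.off = "xu"  [terminal]
24. n14.cnt = 17  [terminal]
25. n15.off = "wn"  [terminal]
26. n12.depth = false  [d.cnt > 17]
27. n12.idx = -8  [len(f₁.off) - 10]
28. n12.cnt = false  [false]
29. n12.val = -1  [d.cnt - 18]
30. n9.ok = "mkr"  [B₁.ok ++ "r"]
31. n9.hot = -7  [B₁.hot + S.idx - 23]
32. n16.cnt = -2  [terminal]
33. n8.ok = "ymkr"  ["y" ++ B₁.ok]
34. n8.hot = 27  [len(B₁.ok) + 24]
35. n17.off = "vu"  [terminal]
36. n0.depth = false  [B.hot > 27]
37. n0.idx = 24  [A.live + 28]
38. n0.cnt = false  [A.live > -4]
39. n0.val = 9  [B.hot - 18]

24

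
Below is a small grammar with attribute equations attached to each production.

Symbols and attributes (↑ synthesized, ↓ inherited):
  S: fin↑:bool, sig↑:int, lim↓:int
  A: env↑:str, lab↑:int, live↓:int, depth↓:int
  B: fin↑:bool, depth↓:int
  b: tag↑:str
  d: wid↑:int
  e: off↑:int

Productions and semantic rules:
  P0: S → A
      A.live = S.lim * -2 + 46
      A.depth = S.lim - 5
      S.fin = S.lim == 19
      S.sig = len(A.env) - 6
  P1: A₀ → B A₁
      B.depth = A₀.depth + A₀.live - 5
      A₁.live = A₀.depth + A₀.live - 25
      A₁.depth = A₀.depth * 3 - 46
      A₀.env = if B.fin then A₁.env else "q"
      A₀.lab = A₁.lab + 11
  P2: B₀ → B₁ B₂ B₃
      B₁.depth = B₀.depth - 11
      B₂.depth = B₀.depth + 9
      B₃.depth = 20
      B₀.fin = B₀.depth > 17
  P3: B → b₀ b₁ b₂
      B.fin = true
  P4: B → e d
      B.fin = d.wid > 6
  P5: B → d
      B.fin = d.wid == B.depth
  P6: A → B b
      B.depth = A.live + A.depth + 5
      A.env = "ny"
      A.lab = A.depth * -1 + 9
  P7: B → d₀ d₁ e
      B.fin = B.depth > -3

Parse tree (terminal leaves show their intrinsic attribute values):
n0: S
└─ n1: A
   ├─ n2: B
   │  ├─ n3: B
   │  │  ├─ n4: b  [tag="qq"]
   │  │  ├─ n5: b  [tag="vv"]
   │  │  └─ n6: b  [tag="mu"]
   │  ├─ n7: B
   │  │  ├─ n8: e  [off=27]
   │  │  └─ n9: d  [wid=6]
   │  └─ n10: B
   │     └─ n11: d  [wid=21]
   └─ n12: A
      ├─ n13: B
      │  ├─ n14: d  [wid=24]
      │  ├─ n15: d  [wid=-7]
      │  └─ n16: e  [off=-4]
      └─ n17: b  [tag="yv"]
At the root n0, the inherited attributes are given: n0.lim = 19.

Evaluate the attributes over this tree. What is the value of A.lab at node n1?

24

1. n0.lim = 19  [given at root]
2. n1.live = 8  [S.lim * -2 + 46]
3. n1.depth = 14  [S.lim - 5]
4. n2.depth = 17  [A₀.depth + A₀.live - 5]
5. n3.depth = 6  [B₀.depth - 11]
6. n4.tag = "qq"  [terminal]
7. n5.tag = "vv"  [terminal]
8. n6.tag = "mu"  [terminal]
9. n3.fin = true  [true]
10. n7.depth = 26  [B₀.depth + 9]
11. n8.off = 27  [terminal]
12. n9.wid = 6  [terminal]
13. n7.fin = false  [d.wid > 6]
14. n10.depth = 20  [20]
15. n11.wid = 21  [terminal]
16. n10.fin = false  [d.wid == B.depth]
17. n2.fin = false  [B₀.depth > 17]
18. n12.live = -3  [A₀.depth + A₀.live - 25]
19. n12.depth = -4  [A₀.depth * 3 - 46]
20. n13.depth = -2  [A.live + A.depth + 5]
21. n14.wid = 24  [terminal]
22. n15.wid = -7  [terminal]
23. n16.off = -4  [terminal]
24. n13.fin = true  [B.depth > -3]
25. n17.tag = "yv"  [terminal]
26. n12.env = "ny"  ["ny"]
27. n12.lab = 13  [A.depth * -1 + 9]
28. n1.env = "q"  [if B.fin then A₁.env else "q"]
29. n1.lab = 24  [A₁.lab + 11]
30. n0.fin = true  [S.lim == 19]
31. n0.sig = -5  [len(A.env) - 6]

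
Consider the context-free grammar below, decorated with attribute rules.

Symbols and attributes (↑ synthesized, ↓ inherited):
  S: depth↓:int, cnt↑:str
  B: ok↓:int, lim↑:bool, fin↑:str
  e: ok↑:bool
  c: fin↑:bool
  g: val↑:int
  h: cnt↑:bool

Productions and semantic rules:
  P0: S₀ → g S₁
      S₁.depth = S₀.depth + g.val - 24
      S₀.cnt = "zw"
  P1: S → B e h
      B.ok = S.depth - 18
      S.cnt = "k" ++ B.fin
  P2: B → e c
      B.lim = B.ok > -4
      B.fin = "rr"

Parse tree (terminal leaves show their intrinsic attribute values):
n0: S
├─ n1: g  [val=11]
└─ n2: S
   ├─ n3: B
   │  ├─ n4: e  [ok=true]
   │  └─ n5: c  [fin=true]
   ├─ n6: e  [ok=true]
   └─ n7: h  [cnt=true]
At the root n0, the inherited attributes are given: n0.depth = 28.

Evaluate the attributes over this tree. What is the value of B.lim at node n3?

1. n0.depth = 28  [given at root]
2. n1.val = 11  [terminal]
3. n2.depth = 15  [S₀.depth + g.val - 24]
4. n3.ok = -3  [S.depth - 18]
5. n4.ok = true  [terminal]
6. n5.fin = true  [terminal]
7. n3.lim = true  [B.ok > -4]
8. n3.fin = "rr"  ["rr"]
9. n6.ok = true  [terminal]
10. n7.cnt = true  [terminal]
11. n2.cnt = "krr"  ["k" ++ B.fin]
12. n0.cnt = "zw"  ["zw"]

true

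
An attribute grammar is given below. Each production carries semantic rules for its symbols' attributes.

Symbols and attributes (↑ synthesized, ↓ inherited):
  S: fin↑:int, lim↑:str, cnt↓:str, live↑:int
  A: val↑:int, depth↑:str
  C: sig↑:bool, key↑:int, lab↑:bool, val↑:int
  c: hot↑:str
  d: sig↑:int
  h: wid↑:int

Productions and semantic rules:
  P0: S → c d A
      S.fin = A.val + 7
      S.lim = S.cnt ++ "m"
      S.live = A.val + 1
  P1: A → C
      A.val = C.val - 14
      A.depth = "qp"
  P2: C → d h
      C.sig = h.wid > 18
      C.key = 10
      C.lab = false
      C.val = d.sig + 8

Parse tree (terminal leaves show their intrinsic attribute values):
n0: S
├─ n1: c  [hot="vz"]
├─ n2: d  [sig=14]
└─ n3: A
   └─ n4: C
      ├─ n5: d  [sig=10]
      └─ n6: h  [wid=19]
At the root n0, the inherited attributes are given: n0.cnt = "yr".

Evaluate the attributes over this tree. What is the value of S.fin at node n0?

11

1. n0.cnt = "yr"  [given at root]
2. n1.hot = "vz"  [terminal]
3. n2.sig = 14  [terminal]
4. n5.sig = 10  [terminal]
5. n6.wid = 19  [terminal]
6. n4.sig = true  [h.wid > 18]
7. n4.key = 10  [10]
8. n4.lab = false  [false]
9. n4.val = 18  [d.sig + 8]
10. n3.val = 4  [C.val - 14]
11. n3.depth = "qp"  ["qp"]
12. n0.fin = 11  [A.val + 7]
13. n0.lim = "yrm"  [S.cnt ++ "m"]
14. n0.live = 5  [A.val + 1]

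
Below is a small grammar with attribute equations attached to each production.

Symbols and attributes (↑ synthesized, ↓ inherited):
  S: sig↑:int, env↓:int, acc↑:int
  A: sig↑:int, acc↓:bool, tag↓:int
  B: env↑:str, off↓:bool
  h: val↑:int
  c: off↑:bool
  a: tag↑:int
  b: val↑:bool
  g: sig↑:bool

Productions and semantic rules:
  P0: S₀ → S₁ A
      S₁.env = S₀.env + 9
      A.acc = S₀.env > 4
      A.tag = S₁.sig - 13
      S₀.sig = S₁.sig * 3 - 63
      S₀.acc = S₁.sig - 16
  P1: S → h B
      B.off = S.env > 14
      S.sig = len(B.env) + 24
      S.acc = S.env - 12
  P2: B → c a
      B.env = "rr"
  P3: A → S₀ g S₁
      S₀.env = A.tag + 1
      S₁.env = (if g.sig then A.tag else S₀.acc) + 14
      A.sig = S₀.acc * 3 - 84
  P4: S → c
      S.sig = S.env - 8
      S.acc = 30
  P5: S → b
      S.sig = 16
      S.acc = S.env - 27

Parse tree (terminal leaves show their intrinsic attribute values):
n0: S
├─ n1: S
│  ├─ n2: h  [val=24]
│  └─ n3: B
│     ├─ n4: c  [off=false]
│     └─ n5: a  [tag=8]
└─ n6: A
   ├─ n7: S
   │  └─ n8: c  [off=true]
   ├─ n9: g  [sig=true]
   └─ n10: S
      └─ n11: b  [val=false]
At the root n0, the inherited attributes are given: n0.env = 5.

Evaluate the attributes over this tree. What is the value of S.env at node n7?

14

1. n0.env = 5  [given at root]
2. n1.env = 14  [S₀.env + 9]
3. n2.val = 24  [terminal]
4. n3.off = false  [S.env > 14]
5. n4.off = false  [terminal]
6. n5.tag = 8  [terminal]
7. n3.env = "rr"  ["rr"]
8. n1.sig = 26  [len(B.env) + 24]
9. n1.acc = 2  [S.env - 12]
10. n6.acc = true  [S₀.env > 4]
11. n6.tag = 13  [S₁.sig - 13]
12. n7.env = 14  [A.tag + 1]
13. n8.off = true  [terminal]
14. n7.sig = 6  [S.env - 8]
15. n7.acc = 30  [30]
16. n9.sig = true  [terminal]
17. n10.env = 27  [(if g.sig then A.tag else S₀.acc) + 14]
18. n11.val = false  [terminal]
19. n10.sig = 16  [16]
20. n10.acc = 0  [S.env - 27]
21. n6.sig = 6  [S₀.acc * 3 - 84]
22. n0.sig = 15  [S₁.sig * 3 - 63]
23. n0.acc = 10  [S₁.sig - 16]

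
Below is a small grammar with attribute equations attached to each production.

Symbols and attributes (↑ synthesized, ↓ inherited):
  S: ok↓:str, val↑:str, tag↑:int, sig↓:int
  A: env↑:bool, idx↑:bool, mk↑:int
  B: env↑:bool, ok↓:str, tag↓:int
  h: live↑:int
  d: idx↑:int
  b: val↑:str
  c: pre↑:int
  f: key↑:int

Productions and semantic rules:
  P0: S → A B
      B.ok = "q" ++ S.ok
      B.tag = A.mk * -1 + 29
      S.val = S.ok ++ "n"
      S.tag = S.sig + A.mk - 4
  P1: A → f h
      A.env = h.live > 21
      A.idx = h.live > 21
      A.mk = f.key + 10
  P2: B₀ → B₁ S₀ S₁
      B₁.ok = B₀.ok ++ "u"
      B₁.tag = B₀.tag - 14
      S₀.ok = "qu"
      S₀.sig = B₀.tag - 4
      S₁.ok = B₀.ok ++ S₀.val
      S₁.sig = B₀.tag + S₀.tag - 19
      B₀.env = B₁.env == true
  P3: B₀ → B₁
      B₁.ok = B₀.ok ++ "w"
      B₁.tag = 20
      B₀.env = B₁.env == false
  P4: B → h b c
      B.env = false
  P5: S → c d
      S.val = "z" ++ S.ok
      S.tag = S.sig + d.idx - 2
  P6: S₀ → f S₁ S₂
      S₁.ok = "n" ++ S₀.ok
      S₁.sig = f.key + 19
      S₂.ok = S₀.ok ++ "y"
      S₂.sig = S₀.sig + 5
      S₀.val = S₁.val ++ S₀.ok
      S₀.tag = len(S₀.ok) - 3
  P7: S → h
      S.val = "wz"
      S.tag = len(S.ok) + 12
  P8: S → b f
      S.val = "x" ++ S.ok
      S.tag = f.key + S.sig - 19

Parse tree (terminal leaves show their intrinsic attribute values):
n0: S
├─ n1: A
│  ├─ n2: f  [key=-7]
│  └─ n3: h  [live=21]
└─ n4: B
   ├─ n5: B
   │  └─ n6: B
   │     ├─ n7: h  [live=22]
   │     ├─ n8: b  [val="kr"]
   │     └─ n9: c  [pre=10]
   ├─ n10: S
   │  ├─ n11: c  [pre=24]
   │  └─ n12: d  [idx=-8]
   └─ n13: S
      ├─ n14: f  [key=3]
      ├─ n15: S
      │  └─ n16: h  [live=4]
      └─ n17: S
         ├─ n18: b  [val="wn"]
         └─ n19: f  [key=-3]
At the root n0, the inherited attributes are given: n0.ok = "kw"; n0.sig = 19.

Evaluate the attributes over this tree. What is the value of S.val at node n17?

1. n0.ok = "kw"  [given at root]
2. n0.sig = 19  [given at root]
3. n2.key = -7  [terminal]
4. n3.live = 21  [terminal]
5. n1.env = false  [h.live > 21]
6. n1.idx = false  [h.live > 21]
7. n1.mk = 3  [f.key + 10]
8. n4.ok = "qkw"  ["q" ++ S.ok]
9. n4.tag = 26  [A.mk * -1 + 29]
10. n5.ok = "qkwu"  [B₀.ok ++ "u"]
11. n5.tag = 12  [B₀.tag - 14]
12. n6.ok = "qkwuw"  [B₀.ok ++ "w"]
13. n6.tag = 20  [20]
14. n7.live = 22  [terminal]
15. n8.val = "kr"  [terminal]
16. n9.pre = 10  [terminal]
17. n6.env = false  [false]
18. n5.env = true  [B₁.env == false]
19. n10.ok = "qu"  ["qu"]
20. n10.sig = 22  [B₀.tag - 4]
21. n11.pre = 24  [terminal]
22. n12.idx = -8  [terminal]
23. n10.val = "zqu"  ["z" ++ S.ok]
24. n10.tag = 12  [S.sig + d.idx - 2]
25. n13.ok = "qkwzqu"  [B₀.ok ++ S₀.val]
26. n13.sig = 19  [B₀.tag + S₀.tag - 19]
27. n14.key = 3  [terminal]
28. n15.ok = "nqkwzqu"  ["n" ++ S₀.ok]
29. n15.sig = 22  [f.key + 19]
30. n16.live = 4  [terminal]
31. n15.val = "wz"  ["wz"]
32. n15.tag = 19  [len(S.ok) + 12]
33. n17.ok = "qkwzquy"  [S₀.ok ++ "y"]
34. n17.sig = 24  [S₀.sig + 5]
35. n18.val = "wn"  [terminal]
36. n19.key = -3  [terminal]
37. n17.val = "xqkwzquy"  ["x" ++ S.ok]
38. n17.tag = 2  [f.key + S.sig - 19]
39. n13.val = "wzqkwzqu"  [S₁.val ++ S₀.ok]
40. n13.tag = 3  [len(S₀.ok) - 3]
41. n4.env = true  [B₁.env == true]
42. n0.val = "kwn"  [S.ok ++ "n"]
43. n0.tag = 18  [S.sig + A.mk - 4]

"xqkwzquy"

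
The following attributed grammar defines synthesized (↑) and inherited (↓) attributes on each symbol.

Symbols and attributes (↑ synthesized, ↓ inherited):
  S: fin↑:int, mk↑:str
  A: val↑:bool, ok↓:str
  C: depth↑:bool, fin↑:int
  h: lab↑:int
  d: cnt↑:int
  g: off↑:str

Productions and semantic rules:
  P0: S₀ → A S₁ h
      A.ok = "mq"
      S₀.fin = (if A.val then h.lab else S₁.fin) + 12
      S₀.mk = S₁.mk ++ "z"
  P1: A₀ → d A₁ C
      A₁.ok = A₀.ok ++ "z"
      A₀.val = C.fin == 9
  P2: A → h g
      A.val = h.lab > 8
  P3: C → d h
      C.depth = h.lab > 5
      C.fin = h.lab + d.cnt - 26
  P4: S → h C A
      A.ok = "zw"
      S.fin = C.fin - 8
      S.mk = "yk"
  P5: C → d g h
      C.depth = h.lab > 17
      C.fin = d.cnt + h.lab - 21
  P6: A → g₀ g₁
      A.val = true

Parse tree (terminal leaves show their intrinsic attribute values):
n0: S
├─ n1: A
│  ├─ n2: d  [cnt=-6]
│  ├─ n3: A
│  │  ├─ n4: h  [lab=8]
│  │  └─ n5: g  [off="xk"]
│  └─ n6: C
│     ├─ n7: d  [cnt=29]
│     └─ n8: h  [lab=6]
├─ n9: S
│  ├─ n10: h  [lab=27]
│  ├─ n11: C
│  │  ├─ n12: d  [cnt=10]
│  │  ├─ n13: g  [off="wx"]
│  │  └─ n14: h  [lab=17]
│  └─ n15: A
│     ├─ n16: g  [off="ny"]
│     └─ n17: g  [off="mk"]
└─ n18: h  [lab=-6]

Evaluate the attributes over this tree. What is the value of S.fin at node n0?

1. n1.ok = "mq"  ["mq"]
2. n2.cnt = -6  [terminal]
3. n3.ok = "mqz"  [A₀.ok ++ "z"]
4. n4.lab = 8  [terminal]
5. n5.off = "xk"  [terminal]
6. n3.val = false  [h.lab > 8]
7. n7.cnt = 29  [terminal]
8. n8.lab = 6  [terminal]
9. n6.depth = true  [h.lab > 5]
10. n6.fin = 9  [h.lab + d.cnt - 26]
11. n1.val = true  [C.fin == 9]
12. n10.lab = 27  [terminal]
13. n12.cnt = 10  [terminal]
14. n13.off = "wx"  [terminal]
15. n14.lab = 17  [terminal]
16. n11.depth = false  [h.lab > 17]
17. n11.fin = 6  [d.cnt + h.lab - 21]
18. n15.ok = "zw"  ["zw"]
19. n16.off = "ny"  [terminal]
20. n17.off = "mk"  [terminal]
21. n15.val = true  [true]
22. n9.fin = -2  [C.fin - 8]
23. n9.mk = "yk"  ["yk"]
24. n18.lab = -6  [terminal]
25. n0.fin = 6  [(if A.val then h.lab else S₁.fin) + 12]
26. n0.mk = "ykz"  [S₁.mk ++ "z"]

6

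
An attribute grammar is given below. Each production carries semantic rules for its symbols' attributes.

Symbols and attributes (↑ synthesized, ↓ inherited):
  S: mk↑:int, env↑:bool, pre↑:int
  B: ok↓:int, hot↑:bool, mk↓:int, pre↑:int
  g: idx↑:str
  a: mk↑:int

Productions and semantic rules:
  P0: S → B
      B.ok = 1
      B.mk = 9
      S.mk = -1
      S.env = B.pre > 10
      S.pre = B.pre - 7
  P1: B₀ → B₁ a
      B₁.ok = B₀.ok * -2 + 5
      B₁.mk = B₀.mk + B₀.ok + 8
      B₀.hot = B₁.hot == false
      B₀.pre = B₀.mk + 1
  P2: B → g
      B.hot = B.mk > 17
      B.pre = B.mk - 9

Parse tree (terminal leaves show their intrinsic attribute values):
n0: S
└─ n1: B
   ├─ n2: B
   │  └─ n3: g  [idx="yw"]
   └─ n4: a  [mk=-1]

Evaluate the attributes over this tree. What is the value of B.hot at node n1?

false

1. n1.ok = 1  [1]
2. n1.mk = 9  [9]
3. n2.ok = 3  [B₀.ok * -2 + 5]
4. n2.mk = 18  [B₀.mk + B₀.ok + 8]
5. n3.idx = "yw"  [terminal]
6. n2.hot = true  [B.mk > 17]
7. n2.pre = 9  [B.mk - 9]
8. n4.mk = -1  [terminal]
9. n1.hot = false  [B₁.hot == false]
10. n1.pre = 10  [B₀.mk + 1]
11. n0.mk = -1  [-1]
12. n0.env = false  [B.pre > 10]
13. n0.pre = 3  [B.pre - 7]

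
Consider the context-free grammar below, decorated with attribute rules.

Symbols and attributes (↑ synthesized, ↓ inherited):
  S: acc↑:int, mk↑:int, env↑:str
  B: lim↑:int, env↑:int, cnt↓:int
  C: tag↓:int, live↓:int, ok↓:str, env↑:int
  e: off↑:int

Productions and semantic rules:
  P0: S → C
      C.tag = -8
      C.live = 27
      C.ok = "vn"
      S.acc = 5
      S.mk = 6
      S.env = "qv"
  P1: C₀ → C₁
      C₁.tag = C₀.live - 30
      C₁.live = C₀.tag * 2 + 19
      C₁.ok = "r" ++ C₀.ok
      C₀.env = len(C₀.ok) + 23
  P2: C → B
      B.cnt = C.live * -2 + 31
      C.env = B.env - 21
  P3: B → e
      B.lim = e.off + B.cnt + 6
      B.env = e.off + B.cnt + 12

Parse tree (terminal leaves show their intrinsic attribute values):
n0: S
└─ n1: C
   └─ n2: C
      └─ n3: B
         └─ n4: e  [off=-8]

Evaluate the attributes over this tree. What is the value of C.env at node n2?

8

1. n1.tag = -8  [-8]
2. n1.live = 27  [27]
3. n1.ok = "vn"  ["vn"]
4. n2.tag = -3  [C₀.live - 30]
5. n2.live = 3  [C₀.tag * 2 + 19]
6. n2.ok = "rvn"  ["r" ++ C₀.ok]
7. n3.cnt = 25  [C.live * -2 + 31]
8. n4.off = -8  [terminal]
9. n3.lim = 23  [e.off + B.cnt + 6]
10. n3.env = 29  [e.off + B.cnt + 12]
11. n2.env = 8  [B.env - 21]
12. n1.env = 25  [len(C₀.ok) + 23]
13. n0.acc = 5  [5]
14. n0.mk = 6  [6]
15. n0.env = "qv"  ["qv"]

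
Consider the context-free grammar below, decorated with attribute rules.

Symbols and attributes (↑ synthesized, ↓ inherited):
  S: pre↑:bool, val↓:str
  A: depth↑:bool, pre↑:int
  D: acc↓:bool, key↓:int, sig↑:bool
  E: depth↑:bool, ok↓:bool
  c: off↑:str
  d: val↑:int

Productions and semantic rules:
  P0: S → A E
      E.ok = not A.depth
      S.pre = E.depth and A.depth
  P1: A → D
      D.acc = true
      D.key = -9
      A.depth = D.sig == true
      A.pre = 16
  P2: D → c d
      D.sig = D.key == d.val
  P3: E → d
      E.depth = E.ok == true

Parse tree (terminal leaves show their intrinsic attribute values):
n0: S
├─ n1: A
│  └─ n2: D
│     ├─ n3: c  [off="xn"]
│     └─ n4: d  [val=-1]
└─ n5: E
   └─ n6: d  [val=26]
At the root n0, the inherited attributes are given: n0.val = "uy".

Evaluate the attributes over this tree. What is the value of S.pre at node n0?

1. n0.val = "uy"  [given at root]
2. n2.acc = true  [true]
3. n2.key = -9  [-9]
4. n3.off = "xn"  [terminal]
5. n4.val = -1  [terminal]
6. n2.sig = false  [D.key == d.val]
7. n1.depth = false  [D.sig == true]
8. n1.pre = 16  [16]
9. n5.ok = true  [not A.depth]
10. n6.val = 26  [terminal]
11. n5.depth = true  [E.ok == true]
12. n0.pre = false  [E.depth and A.depth]

false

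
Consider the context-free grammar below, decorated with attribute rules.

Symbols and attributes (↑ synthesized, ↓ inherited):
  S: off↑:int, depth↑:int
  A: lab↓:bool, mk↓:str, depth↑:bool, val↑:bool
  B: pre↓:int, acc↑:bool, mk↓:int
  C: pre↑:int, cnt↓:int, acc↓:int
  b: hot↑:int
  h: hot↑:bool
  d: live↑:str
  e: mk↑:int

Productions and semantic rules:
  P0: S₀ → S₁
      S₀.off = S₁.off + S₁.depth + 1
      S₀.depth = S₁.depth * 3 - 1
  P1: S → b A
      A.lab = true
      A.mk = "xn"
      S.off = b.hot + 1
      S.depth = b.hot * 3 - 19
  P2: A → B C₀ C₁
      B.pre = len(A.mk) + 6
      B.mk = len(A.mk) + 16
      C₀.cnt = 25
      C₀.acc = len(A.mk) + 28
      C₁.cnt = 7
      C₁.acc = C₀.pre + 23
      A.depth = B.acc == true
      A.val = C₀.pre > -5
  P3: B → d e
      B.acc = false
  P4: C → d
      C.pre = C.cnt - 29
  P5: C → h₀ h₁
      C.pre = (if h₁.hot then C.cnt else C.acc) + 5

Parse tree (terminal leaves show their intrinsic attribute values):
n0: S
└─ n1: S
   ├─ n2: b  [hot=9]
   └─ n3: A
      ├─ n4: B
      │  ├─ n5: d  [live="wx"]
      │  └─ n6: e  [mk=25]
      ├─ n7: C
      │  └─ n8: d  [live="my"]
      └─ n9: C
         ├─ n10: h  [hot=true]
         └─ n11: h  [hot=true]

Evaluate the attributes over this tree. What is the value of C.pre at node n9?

1. n2.hot = 9  [terminal]
2. n3.lab = true  [true]
3. n3.mk = "xn"  ["xn"]
4. n4.pre = 8  [len(A.mk) + 6]
5. n4.mk = 18  [len(A.mk) + 16]
6. n5.live = "wx"  [terminal]
7. n6.mk = 25  [terminal]
8. n4.acc = false  [false]
9. n7.cnt = 25  [25]
10. n7.acc = 30  [len(A.mk) + 28]
11. n8.live = "my"  [terminal]
12. n7.pre = -4  [C.cnt - 29]
13. n9.cnt = 7  [7]
14. n9.acc = 19  [C₀.pre + 23]
15. n10.hot = true  [terminal]
16. n11.hot = true  [terminal]
17. n9.pre = 12  [(if h₁.hot then C.cnt else C.acc) + 5]
18. n3.depth = false  [B.acc == true]
19. n3.val = true  [C₀.pre > -5]
20. n1.off = 10  [b.hot + 1]
21. n1.depth = 8  [b.hot * 3 - 19]
22. n0.off = 19  [S₁.off + S₁.depth + 1]
23. n0.depth = 23  [S₁.depth * 3 - 1]

12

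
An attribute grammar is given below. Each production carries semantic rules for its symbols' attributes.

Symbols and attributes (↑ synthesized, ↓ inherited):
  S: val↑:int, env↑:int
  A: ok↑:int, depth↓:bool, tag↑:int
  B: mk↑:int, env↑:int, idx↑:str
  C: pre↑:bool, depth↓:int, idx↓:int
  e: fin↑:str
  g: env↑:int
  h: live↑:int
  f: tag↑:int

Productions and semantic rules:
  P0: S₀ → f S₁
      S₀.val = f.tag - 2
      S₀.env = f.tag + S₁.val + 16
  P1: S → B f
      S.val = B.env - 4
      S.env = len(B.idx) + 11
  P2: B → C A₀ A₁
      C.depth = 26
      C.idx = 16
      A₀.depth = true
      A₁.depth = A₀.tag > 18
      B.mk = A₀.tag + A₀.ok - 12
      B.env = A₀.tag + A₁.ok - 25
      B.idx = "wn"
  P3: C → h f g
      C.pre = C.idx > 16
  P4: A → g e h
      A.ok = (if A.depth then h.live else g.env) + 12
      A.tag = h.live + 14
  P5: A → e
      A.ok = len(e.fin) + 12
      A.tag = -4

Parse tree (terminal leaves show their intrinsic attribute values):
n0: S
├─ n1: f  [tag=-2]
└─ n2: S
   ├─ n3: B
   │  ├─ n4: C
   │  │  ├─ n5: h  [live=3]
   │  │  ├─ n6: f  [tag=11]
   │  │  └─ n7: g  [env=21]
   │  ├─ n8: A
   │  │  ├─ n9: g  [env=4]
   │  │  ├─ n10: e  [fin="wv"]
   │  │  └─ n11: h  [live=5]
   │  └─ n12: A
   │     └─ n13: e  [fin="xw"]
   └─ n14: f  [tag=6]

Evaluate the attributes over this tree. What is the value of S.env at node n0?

1. n1.tag = -2  [terminal]
2. n4.depth = 26  [26]
3. n4.idx = 16  [16]
4. n5.live = 3  [terminal]
5. n6.tag = 11  [terminal]
6. n7.env = 21  [terminal]
7. n4.pre = false  [C.idx > 16]
8. n8.depth = true  [true]
9. n9.env = 4  [terminal]
10. n10.fin = "wv"  [terminal]
11. n11.live = 5  [terminal]
12. n8.ok = 17  [(if A.depth then h.live else g.env) + 12]
13. n8.tag = 19  [h.live + 14]
14. n12.depth = true  [A₀.tag > 18]
15. n13.fin = "xw"  [terminal]
16. n12.ok = 14  [len(e.fin) + 12]
17. n12.tag = -4  [-4]
18. n3.mk = 24  [A₀.tag + A₀.ok - 12]
19. n3.env = 8  [A₀.tag + A₁.ok - 25]
20. n3.idx = "wn"  ["wn"]
21. n14.tag = 6  [terminal]
22. n2.val = 4  [B.env - 4]
23. n2.env = 13  [len(B.idx) + 11]
24. n0.val = -4  [f.tag - 2]
25. n0.env = 18  [f.tag + S₁.val + 16]

18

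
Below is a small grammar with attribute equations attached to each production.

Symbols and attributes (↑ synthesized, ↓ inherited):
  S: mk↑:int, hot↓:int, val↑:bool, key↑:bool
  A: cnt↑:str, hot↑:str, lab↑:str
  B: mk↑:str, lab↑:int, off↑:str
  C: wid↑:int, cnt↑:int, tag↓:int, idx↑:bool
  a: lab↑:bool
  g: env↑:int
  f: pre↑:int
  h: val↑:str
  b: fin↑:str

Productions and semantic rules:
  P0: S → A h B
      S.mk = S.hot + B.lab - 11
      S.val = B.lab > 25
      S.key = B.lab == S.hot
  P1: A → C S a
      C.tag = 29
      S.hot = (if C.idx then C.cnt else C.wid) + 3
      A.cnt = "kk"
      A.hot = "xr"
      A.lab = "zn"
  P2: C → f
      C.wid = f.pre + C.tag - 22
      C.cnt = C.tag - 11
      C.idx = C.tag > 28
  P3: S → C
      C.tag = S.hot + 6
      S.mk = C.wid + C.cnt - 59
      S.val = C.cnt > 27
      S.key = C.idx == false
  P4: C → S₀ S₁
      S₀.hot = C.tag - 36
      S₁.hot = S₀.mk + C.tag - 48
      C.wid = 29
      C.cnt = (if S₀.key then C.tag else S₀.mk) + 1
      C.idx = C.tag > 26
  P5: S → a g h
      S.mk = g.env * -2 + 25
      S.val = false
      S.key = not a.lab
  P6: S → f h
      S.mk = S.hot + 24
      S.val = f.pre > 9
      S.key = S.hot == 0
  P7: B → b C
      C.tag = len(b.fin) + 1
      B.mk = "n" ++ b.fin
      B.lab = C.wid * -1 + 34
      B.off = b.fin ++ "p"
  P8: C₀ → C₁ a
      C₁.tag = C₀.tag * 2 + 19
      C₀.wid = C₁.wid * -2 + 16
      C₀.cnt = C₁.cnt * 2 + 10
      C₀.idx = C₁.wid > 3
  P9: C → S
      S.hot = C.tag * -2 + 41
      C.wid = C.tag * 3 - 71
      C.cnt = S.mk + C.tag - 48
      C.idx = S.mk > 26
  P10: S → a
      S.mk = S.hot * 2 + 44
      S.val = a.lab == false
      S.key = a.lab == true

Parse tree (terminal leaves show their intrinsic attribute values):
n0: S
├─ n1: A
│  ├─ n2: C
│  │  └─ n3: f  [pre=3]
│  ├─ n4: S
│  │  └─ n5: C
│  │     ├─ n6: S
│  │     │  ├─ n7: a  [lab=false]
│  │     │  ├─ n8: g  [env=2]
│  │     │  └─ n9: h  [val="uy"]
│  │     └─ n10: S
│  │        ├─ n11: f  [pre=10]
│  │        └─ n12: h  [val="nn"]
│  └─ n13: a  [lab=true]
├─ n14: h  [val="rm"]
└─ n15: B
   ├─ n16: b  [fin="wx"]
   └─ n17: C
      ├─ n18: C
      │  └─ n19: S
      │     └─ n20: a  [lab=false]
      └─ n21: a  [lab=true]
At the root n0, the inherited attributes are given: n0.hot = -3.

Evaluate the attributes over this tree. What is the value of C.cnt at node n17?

1. n0.hot = -3  [given at root]
2. n2.tag = 29  [29]
3. n3.pre = 3  [terminal]
4. n2.wid = 10  [f.pre + C.tag - 22]
5. n2.cnt = 18  [C.tag - 11]
6. n2.idx = true  [C.tag > 28]
7. n4.hot = 21  [(if C.idx then C.cnt else C.wid) + 3]
8. n5.tag = 27  [S.hot + 6]
9. n6.hot = -9  [C.tag - 36]
10. n7.lab = false  [terminal]
11. n8.env = 2  [terminal]
12. n9.val = "uy"  [terminal]
13. n6.mk = 21  [g.env * -2 + 25]
14. n6.val = false  [false]
15. n6.key = true  [not a.lab]
16. n10.hot = 0  [S₀.mk + C.tag - 48]
17. n11.pre = 10  [terminal]
18. n12.val = "nn"  [terminal]
19. n10.mk = 24  [S.hot + 24]
20. n10.val = true  [f.pre > 9]
21. n10.key = true  [S.hot == 0]
22. n5.wid = 29  [29]
23. n5.cnt = 28  [(if S₀.key then C.tag else S₀.mk) + 1]
24. n5.idx = true  [C.tag > 26]
25. n4.mk = -2  [C.wid + C.cnt - 59]
26. n4.val = true  [C.cnt > 27]
27. n4.key = false  [C.idx == false]
28. n13.lab = true  [terminal]
29. n1.cnt = "kk"  ["kk"]
30. n1.hot = "xr"  ["xr"]
31. n1.lab = "zn"  ["zn"]
32. n14.val = "rm"  [terminal]
33. n16.fin = "wx"  [terminal]
34. n17.tag = 3  [len(b.fin) + 1]
35. n18.tag = 25  [C₀.tag * 2 + 19]
36. n19.hot = -9  [C.tag * -2 + 41]
37. n20.lab = false  [terminal]
38. n19.mk = 26  [S.hot * 2 + 44]
39. n19.val = true  [a.lab == false]
40. n19.key = false  [a.lab == true]
41. n18.wid = 4  [C.tag * 3 - 71]
42. n18.cnt = 3  [S.mk + C.tag - 48]
43. n18.idx = false  [S.mk > 26]
44. n21.lab = true  [terminal]
45. n17.wid = 8  [C₁.wid * -2 + 16]
46. n17.cnt = 16  [C₁.cnt * 2 + 10]
47. n17.idx = true  [C₁.wid > 3]
48. n15.mk = "nwx"  ["n" ++ b.fin]
49. n15.lab = 26  [C.wid * -1 + 34]
50. n15.off = "wxp"  [b.fin ++ "p"]
51. n0.mk = 12  [S.hot + B.lab - 11]
52. n0.val = true  [B.lab > 25]
53. n0.key = false  [B.lab == S.hot]

16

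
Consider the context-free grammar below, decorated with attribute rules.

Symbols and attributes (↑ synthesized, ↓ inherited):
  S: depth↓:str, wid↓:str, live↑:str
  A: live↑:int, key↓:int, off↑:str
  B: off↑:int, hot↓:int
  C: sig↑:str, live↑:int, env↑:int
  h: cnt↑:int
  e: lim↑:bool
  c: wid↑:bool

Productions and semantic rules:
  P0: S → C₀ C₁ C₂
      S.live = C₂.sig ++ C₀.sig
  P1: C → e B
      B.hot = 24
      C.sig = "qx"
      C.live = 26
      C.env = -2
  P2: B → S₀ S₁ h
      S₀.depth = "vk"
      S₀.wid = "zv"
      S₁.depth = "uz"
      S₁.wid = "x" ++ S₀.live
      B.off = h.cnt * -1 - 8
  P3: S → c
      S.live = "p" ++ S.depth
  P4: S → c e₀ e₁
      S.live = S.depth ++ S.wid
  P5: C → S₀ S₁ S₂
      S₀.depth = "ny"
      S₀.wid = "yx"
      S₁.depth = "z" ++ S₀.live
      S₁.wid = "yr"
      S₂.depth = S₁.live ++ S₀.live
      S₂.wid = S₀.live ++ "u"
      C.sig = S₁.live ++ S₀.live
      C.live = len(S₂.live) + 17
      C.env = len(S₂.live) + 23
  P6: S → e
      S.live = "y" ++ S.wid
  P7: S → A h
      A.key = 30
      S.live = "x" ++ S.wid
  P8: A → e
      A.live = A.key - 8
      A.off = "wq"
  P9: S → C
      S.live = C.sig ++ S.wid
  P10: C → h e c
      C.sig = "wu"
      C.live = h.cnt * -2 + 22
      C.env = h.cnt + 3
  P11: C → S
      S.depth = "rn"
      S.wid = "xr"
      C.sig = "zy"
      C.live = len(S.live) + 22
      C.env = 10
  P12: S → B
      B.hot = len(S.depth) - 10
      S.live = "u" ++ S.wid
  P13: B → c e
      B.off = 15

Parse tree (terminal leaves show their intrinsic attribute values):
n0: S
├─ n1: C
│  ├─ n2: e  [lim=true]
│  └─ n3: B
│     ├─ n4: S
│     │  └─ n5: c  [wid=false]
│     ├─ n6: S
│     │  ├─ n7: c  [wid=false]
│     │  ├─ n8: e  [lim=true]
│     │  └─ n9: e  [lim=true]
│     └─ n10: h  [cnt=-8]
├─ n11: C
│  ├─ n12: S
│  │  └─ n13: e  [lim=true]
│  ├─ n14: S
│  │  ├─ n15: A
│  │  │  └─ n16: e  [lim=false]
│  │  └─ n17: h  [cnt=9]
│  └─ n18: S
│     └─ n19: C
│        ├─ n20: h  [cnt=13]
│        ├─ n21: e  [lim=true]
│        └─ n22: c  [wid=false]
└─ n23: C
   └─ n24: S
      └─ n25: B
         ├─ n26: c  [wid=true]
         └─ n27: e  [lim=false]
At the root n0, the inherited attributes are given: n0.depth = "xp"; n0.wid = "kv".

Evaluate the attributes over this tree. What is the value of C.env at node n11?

1. n0.depth = "xp"  [given at root]
2. n0.wid = "kv"  [given at root]
3. n2.lim = true  [terminal]
4. n3.hot = 24  [24]
5. n4.depth = "vk"  ["vk"]
6. n4.wid = "zv"  ["zv"]
7. n5.wid = false  [terminal]
8. n4.live = "pvk"  ["p" ++ S.depth]
9. n6.depth = "uz"  ["uz"]
10. n6.wid = "xpvk"  ["x" ++ S₀.live]
11. n7.wid = false  [terminal]
12. n8.lim = true  [terminal]
13. n9.lim = true  [terminal]
14. n6.live = "uzxpvk"  [S.depth ++ S.wid]
15. n10.cnt = -8  [terminal]
16. n3.off = 0  [h.cnt * -1 - 8]
17. n1.sig = "qx"  ["qx"]
18. n1.live = 26  [26]
19. n1.env = -2  [-2]
20. n12.depth = "ny"  ["ny"]
21. n12.wid = "yx"  ["yx"]
22. n13.lim = true  [terminal]
23. n12.live = "yyx"  ["y" ++ S.wid]
24. n14.depth = "zyyx"  ["z" ++ S₀.live]
25. n14.wid = "yr"  ["yr"]
26. n15.key = 30  [30]
27. n16.lim = false  [terminal]
28. n15.live = 22  [A.key - 8]
29. n15.off = "wq"  ["wq"]
30. n17.cnt = 9  [terminal]
31. n14.live = "xyr"  ["x" ++ S.wid]
32. n18.depth = "xyryyx"  [S₁.live ++ S₀.live]
33. n18.wid = "yyxu"  [S₀.live ++ "u"]
34. n20.cnt = 13  [terminal]
35. n21.lim = true  [terminal]
36. n22.wid = false  [terminal]
37. n19.sig = "wu"  ["wu"]
38. n19.live = -4  [h.cnt * -2 + 22]
39. n19.env = 16  [h.cnt + 3]
40. n18.live = "wuyyxu"  [C.sig ++ S.wid]
41. n11.sig = "xyryyx"  [S₁.live ++ S₀.live]
42. n11.live = 23  [len(S₂.live) + 17]
43. n11.env = 29  [len(S₂.live) + 23]
44. n24.depth = "rn"  ["rn"]
45. n24.wid = "xr"  ["xr"]
46. n25.hot = -8  [len(S.depth) - 10]
47. n26.wid = true  [terminal]
48. n27.lim = false  [terminal]
49. n25.off = 15  [15]
50. n24.live = "uxr"  ["u" ++ S.wid]
51. n23.sig = "zy"  ["zy"]
52. n23.live = 25  [len(S.live) + 22]
53. n23.env = 10  [10]
54. n0.live = "zyqx"  [C₂.sig ++ C₀.sig]

29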